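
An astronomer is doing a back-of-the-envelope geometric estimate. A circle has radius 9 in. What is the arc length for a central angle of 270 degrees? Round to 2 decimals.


Shape: circular arc
Radius r = 9 in, Angle = 270 degrees
Formula: L = (angle/360) * 2 * pi * r
2 * pi * r = 18 * pi
L = (270/360) * 18 * pi
L = 13.5 * pi
L = 42.41
42.41 in


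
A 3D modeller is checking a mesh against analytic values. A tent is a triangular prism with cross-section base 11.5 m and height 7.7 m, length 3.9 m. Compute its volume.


Shape: triangular prism
Triangle base = 11.5 m, triangle height = 7.7 m, prism length L = 3.9 m
Formula: V = (1/2 * b * h_tri) * L
Cross-section area = 0.5 * 11.5 * 7.7 = 44.275
V = 44.275 * 3.9
V = 172.6725
172.6725 m^3


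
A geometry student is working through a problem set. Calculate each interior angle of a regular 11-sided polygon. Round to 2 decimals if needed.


Shape: regular hendecagon (11 sides)
Formula: interior angle = (n - 2) * 180 / n
(n - 2) = 9
(n - 2) * 180 = 1620
angle = 1620 / 11
angle = 147.27
147.27 degrees


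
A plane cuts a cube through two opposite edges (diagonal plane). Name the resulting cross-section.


Solid: cube
Cutting plane: through two opposite edges (diagonal plane)
Visualize the intersection of the plane with the solid's surface.
The boundary of the cut region is a rectangle.
rectangle


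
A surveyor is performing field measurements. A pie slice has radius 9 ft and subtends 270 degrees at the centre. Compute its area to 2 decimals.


Shape: circular sector
Radius r = 9 ft, Angle = 270 degrees
Formula: A = (angle/360) * pi * r^2
r^2 = 81
Fraction of circle = 270/360
A = (270/360) * pi * 81
A = 60.75 * pi
A = 190.85
190.85 ft^2


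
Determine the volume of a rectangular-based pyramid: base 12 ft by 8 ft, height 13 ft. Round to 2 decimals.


Shape: rectangular pyramid
Base: 12 ft x 8 ft, Height h = 13 ft
Formula: V = (1/3) * base_area * h
base_area = 12 * 8 = 96
base_area * h = 96 * 13 = 1248
V = 1248 / 3
V = 416
416 ft^3


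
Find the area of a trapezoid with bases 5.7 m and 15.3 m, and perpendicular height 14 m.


Shape: trapezoid
Parallel sides a = 5.7 m, b = 15.3 m; Height h = 14 m
Formula: A = (a + b) * h / 2
a + b = 5.7 + 15.3 = 21
A = 21 * 14 / 2
A = 294 / 2
A = 147
147 m^2


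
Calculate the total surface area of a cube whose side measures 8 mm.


Shape: cube
Side s = 8 mm
A cube has 6 square faces.
Formula: SA = 6 * s^2
s^2 = 64
SA = 6 * 64
SA = 384
384 mm^2


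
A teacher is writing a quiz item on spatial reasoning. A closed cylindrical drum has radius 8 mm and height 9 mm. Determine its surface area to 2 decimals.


Shape: closed cylinder
Radius r = 8 mm, Height h = 9 mm
Formula: SA = 2*pi*r^2 + 2*pi*r*h = 2*pi*r*(r + h)
r + h = 17
2 * r * (r + h) = 2 * 8 * 17 = 272
SA = 272 * pi
SA = 854.51
854.51 mm^2


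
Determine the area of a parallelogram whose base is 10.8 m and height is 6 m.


Shape: parallelogram
Base b = 10.8 m, Height h = 6 m
Formula: A = b * h
A = 10.8 * 6
A = 64.8
64.8 m^2


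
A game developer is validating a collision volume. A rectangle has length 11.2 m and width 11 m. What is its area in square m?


Shape: rectangle
Length l = 11.2 m, Width w = 11 m
Formula: A = l * w
A = 11.2 * 11
A = 123.2
123.2 m^2


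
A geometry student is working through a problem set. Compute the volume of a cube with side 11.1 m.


Shape: cube
Side s = 11.1 m
Formula: V = s^3
V = 11.1 * 11.1 * 11.1
V = 123.21 * 11.1
V = 1367.631
1367.631 m^3


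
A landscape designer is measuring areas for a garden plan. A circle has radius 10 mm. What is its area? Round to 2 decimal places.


Shape: circle
Radius r = 10 mm
Formula: A = pi * r^2
r^2 = 10^2 = 100
A = pi * 100
A = 314.16
314.16 mm^2


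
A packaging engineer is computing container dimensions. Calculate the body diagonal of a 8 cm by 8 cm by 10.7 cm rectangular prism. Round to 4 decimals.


Shape: rectangular box (space diagonal)
l = 8 cm, w = 8 cm, h = 10.7 cm
Visualize: the diagonal of the base, then a right triangle with that diagonal and the height.
Formula: d = sqrt(l^2 + w^2 + h^2)
l^2 + w^2 + h^2 = 64 + 64 + 114.49 = 242.49
d = sqrt(242.49)
d = 15.5721
15.5721 cm


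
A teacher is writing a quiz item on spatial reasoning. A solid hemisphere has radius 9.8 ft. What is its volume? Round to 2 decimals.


Shape: hemisphere (half of a sphere)
Radius r = 9.8 ft
Formula: V = (1/2) * (4/3) * pi * r^3 = (2/3) * pi * r^3
r^3 = 941.192
(2/3) * 941.192 = 627.461333
V = 627.461333 * pi
V = 1971.23
1971.23 ft^3


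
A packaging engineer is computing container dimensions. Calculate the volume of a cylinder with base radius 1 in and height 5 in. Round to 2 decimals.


Shape: cylinder
Radius r = 1 in, Height h = 5 in
Formula: V = pi * r^2 * h
r^2 = 1
V = pi * 1 * 5
V = 5 * pi
V = 15.71
15.71 in^3


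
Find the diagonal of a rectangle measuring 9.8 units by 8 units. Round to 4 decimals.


Shape: rectangle (diagonal via Pythagoras)
Sides: 9.8 units and 8 units
Formula: d = sqrt(l^2 + w^2)
l^2 = 96.04, w^2 = 64
l^2 + w^2 = 160.04
d = sqrt(160.04)
d = 12.6507
12.6507 units


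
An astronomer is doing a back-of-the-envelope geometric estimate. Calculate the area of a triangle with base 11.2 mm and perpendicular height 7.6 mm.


Shape: triangle
Base b = 11.2 mm, Height h = 7.6 mm
Formula: A = (1/2) * b * h
A = 0.5 * 11.2 * 7.6
A = 0.5 * 85.12
A = 42.56
42.56 mm^2


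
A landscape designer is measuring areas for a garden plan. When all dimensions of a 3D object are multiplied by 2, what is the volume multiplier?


Linear scale factor k = 2
Rule: under a linear scaling by k, volumes scale by k^3.
k^3 = 2 * 2 * 2
k^3 = 4 * 2
k^3 = 8
Volume scales by a factor of 8.
8 (dimensionless)


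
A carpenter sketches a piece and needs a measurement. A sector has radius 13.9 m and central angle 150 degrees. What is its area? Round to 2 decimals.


Shape: circular sector
Radius r = 13.9 m, Angle = 150 degrees
Formula: A = (angle/360) * pi * r^2
r^2 = 193.21
Fraction of circle = 150/360
A = (150/360) * pi * 193.21
A = 80.504167 * pi
A = 252.91
252.91 m^2


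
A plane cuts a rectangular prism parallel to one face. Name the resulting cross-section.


Solid: rectangular prism
Cutting plane: parallel to one face
Visualize the intersection of the plane with the solid's surface.
The boundary of the cut region is a rectangle.
rectangle


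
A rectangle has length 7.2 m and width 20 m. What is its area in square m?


Shape: rectangle
Length l = 7.2 m, Width w = 20 m
Formula: A = l * w
A = 7.2 * 20
A = 144
144 m^2


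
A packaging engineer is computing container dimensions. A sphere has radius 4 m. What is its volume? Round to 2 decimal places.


Shape: sphere
Radius r = 4 m
Formula: V = (4/3) * pi * r^3
r^3 = 64
(4/3) * 64 = 85.333333
V = 85.333333 * pi
V = 268.08
268.08 m^3


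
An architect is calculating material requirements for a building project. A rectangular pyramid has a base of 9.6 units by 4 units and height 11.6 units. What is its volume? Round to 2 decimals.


Shape: rectangular pyramid
Base: 9.6 units x 4 units, Height h = 11.6 units
Formula: V = (1/3) * base_area * h
base_area = 9.6 * 4 = 38.4
base_area * h = 38.4 * 11.6 = 445.44
V = 445.44 / 3
V = 148.48
148.48 units^3


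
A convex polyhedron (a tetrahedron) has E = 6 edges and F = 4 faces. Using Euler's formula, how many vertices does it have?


Polyhedron: tetrahedron
Euler's formula for convex polyhedra: V - E + F = 2
Given: E = 6 edges and F = 4 faces
Solve for V:
V = 2 + E - F = 2 + 6 - 4 = 4
4 vertices


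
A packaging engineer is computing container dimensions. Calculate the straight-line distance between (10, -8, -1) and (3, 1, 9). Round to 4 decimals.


3D distance between two points
P1 = (10, -8, -1), P2 = (3, 1, 9)
Formula: d = sqrt((x2-x1)^2 + (y2-y1)^2 + (z2-z1)^2)
dx = 3 - 10 = -7
dy = 1 - -8 = 9
dz = 9 - -1 = 10
dx^2 + dy^2 + dz^2 = 49 + 81 + 100 = 230
d = sqrt(230)
d = 15.1658
15.1658 units


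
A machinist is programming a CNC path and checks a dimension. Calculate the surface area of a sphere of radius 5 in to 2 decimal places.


Shape: sphere
Radius r = 5 in
Formula: SA = 4 * pi * r^2
r^2 = 25
SA = 4 * pi * 25
SA = 100 * pi
SA = 314.16
314.16 in^2


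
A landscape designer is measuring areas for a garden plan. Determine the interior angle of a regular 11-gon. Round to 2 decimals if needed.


Shape: regular hendecagon (11 sides)
Formula: interior angle = (n - 2) * 180 / n
(n - 2) = 9
(n - 2) * 180 = 1620
angle = 1620 / 11
angle = 147.27
147.27 degrees


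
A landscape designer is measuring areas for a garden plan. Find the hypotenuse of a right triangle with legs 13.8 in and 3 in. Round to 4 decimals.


Shape: right triangle
Legs a = 13.8 in, b = 3 in
Formula: c = sqrt(a^2 + b^2)
a^2 = 190.44, b^2 = 9
a^2 + b^2 = 199.44
c = sqrt(199.44)
c = 14.1223
14.1223 in


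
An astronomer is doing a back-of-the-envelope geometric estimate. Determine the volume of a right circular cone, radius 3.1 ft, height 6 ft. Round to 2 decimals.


Shape: cone
Radius r = 3.1 ft, Height h = 6 ft
Formula: V = (1/3) * pi * r^2 * h
r^2 = 9.61
pi * r^2 * h = pi * 9.61 * 6 = 57.66 * pi
V = 57.66 * pi / 3
V = 60.38
60.38 ft^3


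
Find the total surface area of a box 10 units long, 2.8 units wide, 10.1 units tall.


Shape: rectangular prism
l = 10 units, w = 2.8 units, h = 10.1 units
Formula: SA = 2(lw + lh + wh)
lw = 28, lh = 101, wh = 28.28
lw + lh + wh = 157.28
SA = 2 * 157.28
SA = 314.56
314.56 units^2


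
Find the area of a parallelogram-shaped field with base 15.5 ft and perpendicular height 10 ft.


Shape: parallelogram
Base b = 15.5 ft, Height h = 10 ft
Formula: A = b * h
A = 15.5 * 10
A = 155
155 ft^2


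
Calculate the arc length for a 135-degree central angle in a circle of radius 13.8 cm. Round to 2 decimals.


Shape: circular arc
Radius r = 13.8 cm, Angle = 135 degrees
Formula: L = (angle/360) * 2 * pi * r
2 * pi * r = 27.6 * pi
L = (135/360) * 27.6 * pi
L = 10.35 * pi
L = 32.52
32.52 cm


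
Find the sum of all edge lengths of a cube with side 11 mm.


Shape: cube
Side s = 11 mm
A cube has 12 edges, all equal.
Formula: total edge length = 12 * s
Total = 12 * 11
Total = 132
132 mm


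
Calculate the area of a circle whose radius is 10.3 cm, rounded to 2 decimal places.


Shape: circle
Radius r = 10.3 cm
Formula: A = pi * r^2
r^2 = 10.3^2 = 106.09
A = pi * 106.09
A = 333.29
333.29 cm^2


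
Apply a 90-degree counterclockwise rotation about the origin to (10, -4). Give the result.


Transformation: rotation about the origin
Original point: (10, -4)
Rule for 90 deg counterclockwise: (x, y) -> (-y, x)
Apply: (10, -4) -> (4, 10)
(4, 10)


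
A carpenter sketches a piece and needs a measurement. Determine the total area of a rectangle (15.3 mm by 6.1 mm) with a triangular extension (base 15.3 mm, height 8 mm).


Composite shape: rectangle + triangle
Rectangle area = 15.3 * 6.1 = 93.33
Triangle area = 0.5 * 15.3 * 8 = 61.2
Total = 93.33 + 61.2
Total = 154.53
154.53 mm^2


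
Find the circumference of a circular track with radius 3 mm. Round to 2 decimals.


Shape: circle
Radius r = 3 mm
Formula: C = 2 * pi * r
C = 2 * pi * 3
C = 6 * pi
C = 18.85
18.85 mm


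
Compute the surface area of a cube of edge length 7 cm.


Shape: cube
Side s = 7 cm
A cube has 6 square faces.
Formula: SA = 6 * s^2
s^2 = 49
SA = 6 * 49
SA = 294
294 cm^2


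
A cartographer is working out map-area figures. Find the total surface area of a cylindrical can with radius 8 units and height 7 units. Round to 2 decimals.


Shape: closed cylinder
Radius r = 8 units, Height h = 7 units
Formula: SA = 2*pi*r^2 + 2*pi*r*h = 2*pi*r*(r + h)
r + h = 15
2 * r * (r + h) = 2 * 8 * 15 = 240
SA = 240 * pi
SA = 753.98
753.98 units^2


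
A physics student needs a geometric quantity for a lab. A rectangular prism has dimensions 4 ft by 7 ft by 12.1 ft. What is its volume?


Shape: rectangular prism
l = 4 ft, w = 7 ft, h = 12.1 ft
Formula: V = l * w * h
V = 4 * 7 * 12.1
V = 28 * 12.1
V = 338.8
338.8 ft^3


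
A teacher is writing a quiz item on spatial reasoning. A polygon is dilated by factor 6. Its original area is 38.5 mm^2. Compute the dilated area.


Linear scale factor k = 6
Original area = 38.5 mm^2
Rule: under a linear scaling by k, areas scale by k^2.
k^2 = 6^2 = 36
New area = 38.5 * 36
New area = 1386
1386 mm^2


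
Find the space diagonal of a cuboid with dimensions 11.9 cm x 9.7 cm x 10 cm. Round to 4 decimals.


Shape: rectangular box (space diagonal)
l = 11.9 cm, w = 9.7 cm, h = 10 cm
Visualize: the diagonal of the base, then a right triangle with that diagonal and the height.
Formula: d = sqrt(l^2 + w^2 + h^2)
l^2 + w^2 + h^2 = 141.61 + 94.09 + 100 = 335.7
d = sqrt(335.7)
d = 18.3221
18.3221 cm


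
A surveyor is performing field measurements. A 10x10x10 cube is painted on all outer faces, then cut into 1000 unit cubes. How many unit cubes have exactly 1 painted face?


Large cube: 10 x 10 x 10, cut into unit cubes.
n = 10, so n - 2 = 8
Cubes with 1 painted face lie in the interior of each face.
A cube has 6 faces; each contributes (n - 2)^2 = 64 such cubes.
Count = 6 * 64 = 384
384 unit cubes


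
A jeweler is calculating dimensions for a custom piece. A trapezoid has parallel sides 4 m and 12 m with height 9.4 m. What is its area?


Shape: trapezoid
Parallel sides a = 4 m, b = 12 m; Height h = 9.4 m
Formula: A = (a + b) * h / 2
a + b = 4 + 12 = 16
A = 16 * 9.4 / 2
A = 150.4 / 2
A = 75.2
75.2 m^2


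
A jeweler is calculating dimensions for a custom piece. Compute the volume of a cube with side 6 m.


Shape: cube
Side s = 6 m
Formula: V = s^3
V = 6 * 6 * 6
V = 36 * 6
V = 216
216 m^3


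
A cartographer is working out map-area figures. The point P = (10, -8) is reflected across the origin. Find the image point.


Transformation: reflection
Original point: (10, -8)
Rule for reflection through the origin: (x, y) -> (-x, -y)
Apply: (10, -8) -> (-10, 8)
(-10, 8)


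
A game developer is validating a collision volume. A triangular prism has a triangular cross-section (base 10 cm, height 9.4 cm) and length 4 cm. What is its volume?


Shape: triangular prism
Triangle base = 10 cm, triangle height = 9.4 cm, prism length L = 4 cm
Formula: V = (1/2 * b * h_tri) * L
Cross-section area = 0.5 * 10 * 9.4 = 47
V = 47 * 4
V = 188
188 cm^3


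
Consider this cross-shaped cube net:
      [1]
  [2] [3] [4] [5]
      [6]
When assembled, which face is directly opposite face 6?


Net: cross layout. Take square 3 as the base (bottom).
Fold the four squares in the horizontal row up around 3: 2 -> left, 4 -> right, 5 wraps to the top.
Fold 1 and 6 up from 3: 1 -> back, 6 -> front.
Opposite pairs are therefore: (1, 6), (2, 4), (3, 5).
Face 6 is opposite face 1.
face 1


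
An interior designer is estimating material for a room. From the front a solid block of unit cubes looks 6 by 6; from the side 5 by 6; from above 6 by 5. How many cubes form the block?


Orthographic views of a solid rectangular block:
Front view 6 x 6 -> length = 6, height = 6
Side view 5 x 6 -> width = 5, height = 6 (consistent)
Top view 6 x 5 -> confirms length = 6, width = 5
The block is 6 x 5 x 6.
Total unit cubes = 6 * 5 * 6 = 180
180 unit cubes


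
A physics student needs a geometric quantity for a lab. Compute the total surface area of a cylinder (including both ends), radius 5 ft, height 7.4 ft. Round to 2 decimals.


Shape: closed cylinder
Radius r = 5 ft, Height h = 7.4 ft
Formula: SA = 2*pi*r^2 + 2*pi*r*h = 2*pi*r*(r + h)
r + h = 12.4
2 * r * (r + h) = 2 * 5 * 12.4 = 124
SA = 124 * pi
SA = 389.56
389.56 ft^2


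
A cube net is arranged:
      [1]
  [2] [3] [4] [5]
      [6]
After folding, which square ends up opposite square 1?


Net: cross layout. Take square 3 as the base (bottom).
Fold the four squares in the horizontal row up around 3: 2 -> left, 4 -> right, 5 wraps to the top.
Fold 1 and 6 up from 3: 1 -> back, 6 -> front.
Opposite pairs are therefore: (1, 6), (2, 4), (3, 5).
Face 1 is opposite face 6.
face 6


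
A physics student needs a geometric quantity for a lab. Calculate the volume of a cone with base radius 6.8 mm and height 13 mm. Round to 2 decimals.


Shape: cone
Radius r = 6.8 mm, Height h = 13 mm
Formula: V = (1/3) * pi * r^2 * h
r^2 = 46.24
pi * r^2 * h = pi * 46.24 * 13 = 601.12 * pi
V = 601.12 * pi / 3
V = 629.49
629.49 mm^3


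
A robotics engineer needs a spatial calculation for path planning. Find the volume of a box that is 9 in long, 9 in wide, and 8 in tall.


Shape: rectangular prism
l = 9 in, w = 9 in, h = 8 in
Formula: V = l * w * h
V = 9 * 9 * 8
V = 81 * 8
V = 648
648 in^3


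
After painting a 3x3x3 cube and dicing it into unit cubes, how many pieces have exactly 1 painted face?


Large cube: 3 x 3 x 3, cut into unit cubes.
n = 3, so n - 2 = 1
Cubes with 1 painted face lie in the interior of each face.
A cube has 6 faces; each contributes (n - 2)^2 = 1 such cubes.
Count = 6 * 1 = 6
6 unit cubes


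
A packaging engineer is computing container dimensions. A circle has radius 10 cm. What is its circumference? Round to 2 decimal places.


Shape: circle
Radius r = 10 cm
Formula: C = 2 * pi * r
C = 2 * pi * 10
C = 20 * pi
C = 62.83
62.83 cm


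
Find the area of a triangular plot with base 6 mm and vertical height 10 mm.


Shape: triangle
Base b = 6 mm, Height h = 10 mm
Formula: A = (1/2) * b * h
A = 0.5 * 6 * 10
A = 0.5 * 60
A = 30
30 mm^2


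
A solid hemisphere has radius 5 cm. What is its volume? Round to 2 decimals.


Shape: hemisphere (half of a sphere)
Radius r = 5 cm
Formula: V = (1/2) * (4/3) * pi * r^3 = (2/3) * pi * r^3
r^3 = 125
(2/3) * 125 = 83.333333
V = 83.333333 * pi
V = 261.8
261.8 cm^3


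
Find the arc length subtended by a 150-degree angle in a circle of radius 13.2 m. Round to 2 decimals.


Shape: circular arc
Radius r = 13.2 m, Angle = 150 degrees
Formula: L = (angle/360) * 2 * pi * r
2 * pi * r = 26.4 * pi
L = (150/360) * 26.4 * pi
L = 11 * pi
L = 34.56
34.56 m


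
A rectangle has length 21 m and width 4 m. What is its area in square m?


Shape: rectangle
Length l = 21 m, Width w = 4 m
Formula: A = l * w
A = 21 * 4
A = 84
84 m^2


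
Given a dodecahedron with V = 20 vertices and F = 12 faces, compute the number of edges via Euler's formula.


Polyhedron: dodecahedron
Euler's formula for convex polyhedra: V - E + F = 2
Given: V = 20 vertices and F = 12 faces
Solve for E:
E = V + F - 2 = 20 + 12 - 2 = 30
30 edges


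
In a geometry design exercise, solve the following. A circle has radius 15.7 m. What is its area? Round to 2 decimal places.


Shape: circle
Radius r = 15.7 m
Formula: A = pi * r^2
r^2 = 15.7^2 = 246.49
A = pi * 246.49
A = 774.37
774.37 m^2


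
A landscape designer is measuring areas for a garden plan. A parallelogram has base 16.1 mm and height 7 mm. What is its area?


Shape: parallelogram
Base b = 16.1 mm, Height h = 7 mm
Formula: A = b * h
A = 16.1 * 7
A = 112.7
112.7 mm^2


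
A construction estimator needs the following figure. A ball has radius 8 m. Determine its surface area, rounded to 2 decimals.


Shape: sphere
Radius r = 8 m
Formula: SA = 4 * pi * r^2
r^2 = 64
SA = 4 * pi * 64
SA = 256 * pi
SA = 804.25
804.25 m^2


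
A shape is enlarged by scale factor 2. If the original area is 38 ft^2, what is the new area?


Linear scale factor k = 2
Original area = 38 ft^2
Rule: under a linear scaling by k, areas scale by k^2.
k^2 = 2^2 = 4
New area = 38 * 4
New area = 152
152 ft^2


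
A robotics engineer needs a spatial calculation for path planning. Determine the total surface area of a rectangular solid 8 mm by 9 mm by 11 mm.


Shape: rectangular prism
l = 8 mm, w = 9 mm, h = 11 mm
Formula: SA = 2(lw + lh + wh)
lw = 72, lh = 88, wh = 99
lw + lh + wh = 259
SA = 2 * 259
SA = 518
518 mm^2


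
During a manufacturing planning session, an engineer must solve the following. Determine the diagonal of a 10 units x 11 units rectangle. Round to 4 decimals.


Shape: rectangle (diagonal via Pythagoras)
Sides: 10 units and 11 units
Formula: d = sqrt(l^2 + w^2)
l^2 = 100, w^2 = 121
l^2 + w^2 = 221
d = sqrt(221)
d = 14.8661
14.8661 units


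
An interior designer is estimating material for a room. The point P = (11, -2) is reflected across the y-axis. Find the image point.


Transformation: reflection
Original point: (11, -2)
Rule for reflection over the y-axis: (x, y) -> (-x, y)
Apply: (11, -2) -> (-11, -2)
(-11, -2)


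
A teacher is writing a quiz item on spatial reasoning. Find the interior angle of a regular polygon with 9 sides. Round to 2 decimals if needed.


Shape: regular nonagon (9 sides)
Formula: interior angle = (n - 2) * 180 / n
(n - 2) = 7
(n - 2) * 180 = 1260
angle = 1260 / 9
angle = 140
140 degrees


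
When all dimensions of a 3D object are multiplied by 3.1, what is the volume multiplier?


Linear scale factor k = 3.1
Rule: under a linear scaling by k, volumes scale by k^3.
k^3 = 3.1 * 3.1 * 3.1
k^3 = 9.61 * 3.1
k^3 = 29.791
Volume scales by a factor of 29.791.
29.791 (dimensionless)


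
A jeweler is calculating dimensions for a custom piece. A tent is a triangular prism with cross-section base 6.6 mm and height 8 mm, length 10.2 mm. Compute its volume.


Shape: triangular prism
Triangle base = 6.6 mm, triangle height = 8 mm, prism length L = 10.2 mm
Formula: V = (1/2 * b * h_tri) * L
Cross-section area = 0.5 * 6.6 * 8 = 26.4
V = 26.4 * 10.2
V = 269.28
269.28 mm^3


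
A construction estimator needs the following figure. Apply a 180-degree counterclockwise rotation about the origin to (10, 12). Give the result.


Transformation: rotation about the origin
Original point: (10, 12)
Rule for 180 deg: (x, y) -> (-x, -y)
Apply: (10, 12) -> (-10, -12)
(-10, -12)


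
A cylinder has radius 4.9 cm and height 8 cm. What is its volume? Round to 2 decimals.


Shape: cylinder
Radius r = 4.9 cm, Height h = 8 cm
Formula: V = pi * r^2 * h
r^2 = 24.01
V = pi * 24.01 * 8
V = 192.08 * pi
V = 603.44
603.44 cm^3


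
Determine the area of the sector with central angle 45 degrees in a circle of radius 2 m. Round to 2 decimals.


Shape: circular sector
Radius r = 2 m, Angle = 45 degrees
Formula: A = (angle/360) * pi * r^2
r^2 = 4
Fraction of circle = 45/360
A = (45/360) * pi * 4
A = 0.5 * pi
A = 1.57
1.57 m^2


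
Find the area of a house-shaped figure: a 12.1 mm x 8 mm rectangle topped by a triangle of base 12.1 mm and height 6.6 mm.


Composite shape: rectangle + triangle
Rectangle area = 12.1 * 8 = 96.8
Triangle area = 0.5 * 12.1 * 6.6 = 39.93
Total = 96.8 + 39.93
Total = 136.73
136.73 mm^2


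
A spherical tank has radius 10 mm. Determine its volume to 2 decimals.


Shape: sphere
Radius r = 10 mm
Formula: V = (4/3) * pi * r^3
r^3 = 1000
(4/3) * 1000 = 1333.333333
V = 1333.333333 * pi
V = 4188.79
4188.79 mm^3


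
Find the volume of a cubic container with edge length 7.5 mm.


Shape: cube
Side s = 7.5 mm
Formula: V = s^3
V = 7.5 * 7.5 * 7.5
V = 56.25 * 7.5
V = 421.875
421.875 mm^3


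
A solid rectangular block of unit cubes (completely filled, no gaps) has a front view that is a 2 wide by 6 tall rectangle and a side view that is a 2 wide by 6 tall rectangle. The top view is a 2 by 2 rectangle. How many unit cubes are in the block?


Orthographic views of a solid rectangular block:
Front view 2 x 6 -> length = 2, height = 6
Side view 2 x 6 -> width = 2, height = 6 (consistent)
Top view 2 x 2 -> confirms length = 2, width = 2
The block is 2 x 2 x 6.
Total unit cubes = 2 * 2 * 6 = 24
24 unit cubes


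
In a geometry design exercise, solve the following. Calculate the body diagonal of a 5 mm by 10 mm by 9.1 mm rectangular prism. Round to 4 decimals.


Shape: rectangular box (space diagonal)
l = 5 mm, w = 10 mm, h = 9.1 mm
Visualize: the diagonal of the base, then a right triangle with that diagonal and the height.
Formula: d = sqrt(l^2 + w^2 + h^2)
l^2 + w^2 + h^2 = 25 + 100 + 82.81 = 207.81
d = sqrt(207.81)
d = 14.4156
14.4156 mm


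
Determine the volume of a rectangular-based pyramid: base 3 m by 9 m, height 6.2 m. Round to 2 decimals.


Shape: rectangular pyramid
Base: 3 m x 9 m, Height h = 6.2 m
Formula: V = (1/3) * base_area * h
base_area = 3 * 9 = 27
base_area * h = 27 * 6.2 = 167.4
V = 167.4 / 3
V = 55.8
55.8 m^3


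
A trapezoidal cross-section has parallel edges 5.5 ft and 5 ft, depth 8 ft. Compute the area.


Shape: trapezoid
Parallel sides a = 5.5 ft, b = 5 ft; Height h = 8 ft
Formula: A = (a + b) * h / 2
a + b = 5.5 + 5 = 10.5
A = 10.5 * 8 / 2
A = 84 / 2
A = 42
42 ft^2


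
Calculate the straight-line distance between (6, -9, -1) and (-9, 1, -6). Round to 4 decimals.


3D distance between two points
P1 = (6, -9, -1), P2 = (-9, 1, -6)
Formula: d = sqrt((x2-x1)^2 + (y2-y1)^2 + (z2-z1)^2)
dx = -9 - 6 = -15
dy = 1 - -9 = 10
dz = -6 - -1 = -5
dx^2 + dy^2 + dz^2 = 225 + 100 + 25 = 350
d = sqrt(350)
d = 18.7083
18.7083 units


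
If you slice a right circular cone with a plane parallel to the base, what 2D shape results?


Solid: right circular cone
Cutting plane: parallel to the base
Visualize the intersection of the plane with the solid's surface.
The boundary of the cut region is a circle.
circle


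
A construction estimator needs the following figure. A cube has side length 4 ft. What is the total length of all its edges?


Shape: cube
Side s = 4 ft
A cube has 12 edges, all equal.
Formula: total edge length = 12 * s
Total = 12 * 4
Total = 48
48 ft


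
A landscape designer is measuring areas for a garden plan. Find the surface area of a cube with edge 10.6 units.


Shape: cube
Side s = 10.6 units
A cube has 6 square faces.
Formula: SA = 6 * s^2
s^2 = 112.36
SA = 6 * 112.36
SA = 674.16
674.16 units^2


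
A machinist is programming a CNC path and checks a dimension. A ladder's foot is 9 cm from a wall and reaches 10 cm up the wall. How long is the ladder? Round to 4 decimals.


Shape: right triangle
Legs a = 9 cm, b = 10 cm
Formula: c = sqrt(a^2 + b^2)
a^2 = 81, b^2 = 100
a^2 + b^2 = 181
c = sqrt(181)
c = 13.4536
13.4536 cm


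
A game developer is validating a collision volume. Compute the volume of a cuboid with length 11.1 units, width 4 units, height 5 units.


Shape: rectangular prism
l = 11.1 units, w = 4 units, h = 5 units
Formula: V = l * w * h
V = 11.1 * 4 * 5
V = 44.4 * 5
V = 222
222 units^3


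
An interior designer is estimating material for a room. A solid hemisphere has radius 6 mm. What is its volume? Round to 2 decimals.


Shape: hemisphere (half of a sphere)
Radius r = 6 mm
Formula: V = (1/2) * (4/3) * pi * r^3 = (2/3) * pi * r^3
r^3 = 216
(2/3) * 216 = 144
V = 144 * pi
V = 452.39
452.39 mm^3


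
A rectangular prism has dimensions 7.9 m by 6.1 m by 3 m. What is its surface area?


Shape: rectangular prism
l = 7.9 m, w = 6.1 m, h = 3 m
Formula: SA = 2(lw + lh + wh)
lw = 48.19, lh = 23.7, wh = 18.3
lw + lh + wh = 90.19
SA = 2 * 90.19
SA = 180.38
180.38 m^2


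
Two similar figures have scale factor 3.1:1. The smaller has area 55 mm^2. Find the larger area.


Linear scale factor k = 3.1
Original area = 55 mm^2
Rule: under a linear scaling by k, areas scale by k^2.
k^2 = 3.1^2 = 9.61
New area = 55 * 9.61
New area = 528.55
528.55 mm^2


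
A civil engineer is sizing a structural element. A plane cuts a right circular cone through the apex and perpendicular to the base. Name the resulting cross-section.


Solid: right circular cone
Cutting plane: through the apex and perpendicular to the base
Visualize the intersection of the plane with the solid's surface.
The boundary of the cut region is a isosceles triangle.
isosceles triangle


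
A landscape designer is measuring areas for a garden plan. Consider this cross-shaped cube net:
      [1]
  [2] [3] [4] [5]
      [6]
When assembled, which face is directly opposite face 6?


Net: cross layout. Take square 3 as the base (bottom).
Fold the four squares in the horizontal row up around 3: 2 -> left, 4 -> right, 5 wraps to the top.
Fold 1 and 6 up from 3: 1 -> back, 6 -> front.
Opposite pairs are therefore: (1, 6), (2, 4), (3, 5).
Face 6 is opposite face 1.
face 1


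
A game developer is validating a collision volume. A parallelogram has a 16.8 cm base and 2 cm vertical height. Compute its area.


Shape: parallelogram
Base b = 16.8 cm, Height h = 2 cm
Formula: A = b * h
A = 16.8 * 2
A = 33.6
33.6 cm^2


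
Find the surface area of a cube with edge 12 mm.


Shape: cube
Side s = 12 mm
A cube has 6 square faces.
Formula: SA = 6 * s^2
s^2 = 144
SA = 6 * 144
SA = 864
864 mm^2


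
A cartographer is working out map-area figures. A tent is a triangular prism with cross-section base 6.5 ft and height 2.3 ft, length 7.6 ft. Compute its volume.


Shape: triangular prism
Triangle base = 6.5 ft, triangle height = 2.3 ft, prism length L = 7.6 ft
Formula: V = (1/2 * b * h_tri) * L
Cross-section area = 0.5 * 6.5 * 2.3 = 7.475
V = 7.475 * 7.6
V = 56.81
56.81 ft^3


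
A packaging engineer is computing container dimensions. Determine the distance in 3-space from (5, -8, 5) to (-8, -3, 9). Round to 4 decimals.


3D distance between two points
P1 = (5, -8, 5), P2 = (-8, -3, 9)
Formula: d = sqrt((x2-x1)^2 + (y2-y1)^2 + (z2-z1)^2)
dx = -8 - 5 = -13
dy = -3 - -8 = 5
dz = 9 - 5 = 4
dx^2 + dy^2 + dz^2 = 169 + 25 + 16 = 210
d = sqrt(210)
d = 14.4914
14.4914 units


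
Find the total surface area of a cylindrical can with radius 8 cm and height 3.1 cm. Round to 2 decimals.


Shape: closed cylinder
Radius r = 8 cm, Height h = 3.1 cm
Formula: SA = 2*pi*r^2 + 2*pi*r*h = 2*pi*r*(r + h)
r + h = 11.1
2 * r * (r + h) = 2 * 8 * 11.1 = 177.6
SA = 177.6 * pi
SA = 557.95
557.95 cm^2


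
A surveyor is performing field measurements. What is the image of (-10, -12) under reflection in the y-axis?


Transformation: reflection
Original point: (-10, -12)
Rule for reflection over the y-axis: (x, y) -> (-x, y)
Apply: (-10, -12) -> (10, -12)
(10, -12)


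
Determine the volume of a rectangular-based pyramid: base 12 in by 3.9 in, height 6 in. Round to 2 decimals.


Shape: rectangular pyramid
Base: 12 in x 3.9 in, Height h = 6 in
Formula: V = (1/3) * base_area * h
base_area = 12 * 3.9 = 46.8
base_area * h = 46.8 * 6 = 280.8
V = 280.8 / 3
V = 93.6
93.6 in^3


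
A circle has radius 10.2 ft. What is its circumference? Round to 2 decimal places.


Shape: circle
Radius r = 10.2 ft
Formula: C = 2 * pi * r
C = 2 * pi * 10.2
C = 20.4 * pi
C = 64.09
64.09 ft


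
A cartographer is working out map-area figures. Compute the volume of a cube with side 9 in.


Shape: cube
Side s = 9 in
Formula: V = s^3
V = 9 * 9 * 9
V = 81 * 9
V = 729
729 in^3


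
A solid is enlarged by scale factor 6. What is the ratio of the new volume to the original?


Linear scale factor k = 6
Rule: under a linear scaling by k, volumes scale by k^3.
k^3 = 6 * 6 * 6
k^3 = 36 * 6
k^3 = 216
Volume scales by a factor of 216.
216 (dimensionless)


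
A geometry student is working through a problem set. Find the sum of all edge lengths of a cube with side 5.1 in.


Shape: cube
Side s = 5.1 in
A cube has 12 edges, all equal.
Formula: total edge length = 12 * s
Total = 12 * 5.1
Total = 61.2
61.2 in


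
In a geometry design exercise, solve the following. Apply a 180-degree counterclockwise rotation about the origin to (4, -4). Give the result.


Transformation: rotation about the origin
Original point: (4, -4)
Rule for 180 deg: (x, y) -> (-x, -y)
Apply: (4, -4) -> (-4, 4)
(-4, 4)


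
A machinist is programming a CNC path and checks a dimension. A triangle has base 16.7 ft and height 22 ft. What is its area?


Shape: triangle
Base b = 16.7 ft, Height h = 22 ft
Formula: A = (1/2) * b * h
A = 0.5 * 16.7 * 22
A = 0.5 * 367.4
A = 183.7
183.7 ft^2


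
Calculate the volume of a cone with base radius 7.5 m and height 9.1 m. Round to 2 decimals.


Shape: cone
Radius r = 7.5 m, Height h = 9.1 m
Formula: V = (1/3) * pi * r^2 * h
r^2 = 56.25
pi * r^2 * h = pi * 56.25 * 9.1 = 511.875 * pi
V = 511.875 * pi / 3
V = 536.03
536.03 m^3


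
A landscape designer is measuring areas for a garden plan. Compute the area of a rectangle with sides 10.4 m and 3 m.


Shape: rectangle
Length l = 10.4 m, Width w = 3 m
Formula: A = l * w
A = 10.4 * 3
A = 31.2
31.2 m^2


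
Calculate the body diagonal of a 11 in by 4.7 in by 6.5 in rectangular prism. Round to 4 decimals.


Shape: rectangular box (space diagonal)
l = 11 in, w = 4.7 in, h = 6.5 in
Visualize: the diagonal of the base, then a right triangle with that diagonal and the height.
Formula: d = sqrt(l^2 + w^2 + h^2)
l^2 + w^2 + h^2 = 121 + 22.09 + 42.25 = 185.34
d = sqrt(185.34)
d = 13.614
13.614 in


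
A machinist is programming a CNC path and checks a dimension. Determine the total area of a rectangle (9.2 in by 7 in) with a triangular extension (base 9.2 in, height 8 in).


Composite shape: rectangle + triangle
Rectangle area = 9.2 * 7 = 64.4
Triangle area = 0.5 * 9.2 * 8 = 36.8
Total = 64.4 + 36.8
Total = 101.2
101.2 in^2


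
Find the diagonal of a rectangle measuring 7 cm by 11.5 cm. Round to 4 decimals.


Shape: rectangle (diagonal via Pythagoras)
Sides: 7 cm and 11.5 cm
Formula: d = sqrt(l^2 + w^2)
l^2 = 49, w^2 = 132.25
l^2 + w^2 = 181.25
d = sqrt(181.25)
d = 13.4629
13.4629 cm


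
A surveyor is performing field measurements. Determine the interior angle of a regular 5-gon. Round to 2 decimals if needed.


Shape: regular pentagon (5 sides)
Formula: interior angle = (n - 2) * 180 / n
(n - 2) = 3
(n - 2) * 180 = 540
angle = 540 / 5
angle = 108
108 degrees


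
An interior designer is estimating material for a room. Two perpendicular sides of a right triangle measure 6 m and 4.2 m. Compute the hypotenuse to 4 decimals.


Shape: right triangle
Legs a = 6 m, b = 4.2 m
Formula: c = sqrt(a^2 + b^2)
a^2 = 36, b^2 = 17.64
a^2 + b^2 = 53.64
c = sqrt(53.64)
c = 7.3239
7.3239 m


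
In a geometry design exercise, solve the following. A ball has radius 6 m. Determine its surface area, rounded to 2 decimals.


Shape: sphere
Radius r = 6 m
Formula: SA = 4 * pi * r^2
r^2 = 36
SA = 4 * pi * 36
SA = 144 * pi
SA = 452.39
452.39 m^2


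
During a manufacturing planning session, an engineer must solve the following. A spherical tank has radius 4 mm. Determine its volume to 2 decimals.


Shape: sphere
Radius r = 4 mm
Formula: V = (4/3) * pi * r^3
r^3 = 64
(4/3) * 64 = 85.333333
V = 85.333333 * pi
V = 268.08
268.08 mm^3


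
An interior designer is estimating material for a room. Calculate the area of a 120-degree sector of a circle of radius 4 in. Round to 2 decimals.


Shape: circular sector
Radius r = 4 in, Angle = 120 degrees
Formula: A = (angle/360) * pi * r^2
r^2 = 16
Fraction of circle = 120/360
A = (120/360) * pi * 16
A = 5.333333 * pi
A = 16.76
16.76 in^2


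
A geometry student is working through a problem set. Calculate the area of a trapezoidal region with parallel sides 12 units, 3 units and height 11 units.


Shape: trapezoid
Parallel sides a = 12 units, b = 3 units; Height h = 11 units
Formula: A = (a + b) * h / 2
a + b = 12 + 3 = 15
A = 15 * 11 / 2
A = 165 / 2
A = 82.5
82.5 units^2


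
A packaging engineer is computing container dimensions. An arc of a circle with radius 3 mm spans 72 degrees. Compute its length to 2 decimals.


Shape: circular arc
Radius r = 3 mm, Angle = 72 degrees
Formula: L = (angle/360) * 2 * pi * r
2 * pi * r = 6 * pi
L = (72/360) * 6 * pi
L = 1.2 * pi
L = 3.77
3.77 mm


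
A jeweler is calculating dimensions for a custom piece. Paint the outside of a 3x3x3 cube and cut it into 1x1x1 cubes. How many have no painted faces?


Large cube: 3 x 3 x 3, cut into unit cubes.
n = 3, so n - 2 = 1
Unpainted cubes form the interior (n - 2)^3 block.
(n - 2)^3 = 1^3 = 1
1 unit cubes


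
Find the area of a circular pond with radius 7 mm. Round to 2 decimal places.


Shape: circle
Radius r = 7 mm
Formula: A = pi * r^2
r^2 = 7^2 = 49
A = pi * 49
A = 153.94
153.94 mm^2


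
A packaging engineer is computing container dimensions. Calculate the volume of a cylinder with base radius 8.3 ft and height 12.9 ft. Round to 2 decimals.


Shape: cylinder
Radius r = 8.3 ft, Height h = 12.9 ft
Formula: V = pi * r^2 * h
r^2 = 68.89
V = pi * 68.89 * 12.9
V = 888.681 * pi
V = 2791.87
2791.87 ft^3


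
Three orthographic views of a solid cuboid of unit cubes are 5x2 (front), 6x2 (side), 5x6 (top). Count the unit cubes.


Orthographic views of a solid rectangular block:
Front view 5 x 2 -> length = 5, height = 2
Side view 6 x 2 -> width = 6, height = 2 (consistent)
Top view 5 x 6 -> confirms length = 5, width = 6
The block is 5 x 6 x 2.
Total unit cubes = 5 * 6 * 2 = 60
60 unit cubes


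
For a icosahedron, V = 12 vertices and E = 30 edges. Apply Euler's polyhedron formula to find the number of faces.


Polyhedron: icosahedron
Euler's formula for convex polyhedra: V - E + F = 2
Given: V = 12 vertices and E = 30 edges
Solve for F:
F = 2 + E - V = 2 + 30 - 12 = 20
20 faces


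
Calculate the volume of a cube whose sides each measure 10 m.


Shape: cube
Side s = 10 m
Formula: V = s^3
V = 10 * 10 * 10
V = 100 * 10
V = 1000
1000 m^3


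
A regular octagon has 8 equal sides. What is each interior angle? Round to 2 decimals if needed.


Shape: regular octagon (8 sides)
Formula: interior angle = (n - 2) * 180 / n
(n - 2) = 6
(n - 2) * 180 = 1080
angle = 1080 / 8
angle = 135
135 degrees


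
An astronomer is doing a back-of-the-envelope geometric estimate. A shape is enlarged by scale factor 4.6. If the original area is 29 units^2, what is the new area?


Linear scale factor k = 4.6
Original area = 29 units^2
Rule: under a linear scaling by k, areas scale by k^2.
k^2 = 4.6^2 = 21.16
New area = 29 * 21.16
New area = 613.64
613.64 units^2


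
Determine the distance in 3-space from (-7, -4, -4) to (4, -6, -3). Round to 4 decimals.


3D distance between two points
P1 = (-7, -4, -4), P2 = (4, -6, -3)
Formula: d = sqrt((x2-x1)^2 + (y2-y1)^2 + (z2-z1)^2)
dx = 4 - -7 = 11
dy = -6 - -4 = -2
dz = -3 - -4 = 1
dx^2 + dy^2 + dz^2 = 121 + 4 + 1 = 126
d = sqrt(126)
d = 11.225
11.225 units


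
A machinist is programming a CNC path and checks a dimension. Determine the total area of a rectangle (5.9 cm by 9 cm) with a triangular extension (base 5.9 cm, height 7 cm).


Composite shape: rectangle + triangle
Rectangle area = 5.9 * 9 = 53.1
Triangle area = 0.5 * 5.9 * 7 = 20.65
Total = 53.1 + 20.65
Total = 73.75
73.75 cm^2


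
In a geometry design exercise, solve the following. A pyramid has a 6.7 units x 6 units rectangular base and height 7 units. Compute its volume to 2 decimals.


Shape: rectangular pyramid
Base: 6.7 units x 6 units, Height h = 7 units
Formula: V = (1/3) * base_area * h
base_area = 6.7 * 6 = 40.2
base_area * h = 40.2 * 7 = 281.4
V = 281.4 / 3
V = 93.8
93.8 units^3


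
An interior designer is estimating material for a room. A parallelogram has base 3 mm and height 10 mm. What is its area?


Shape: parallelogram
Base b = 3 mm, Height h = 10 mm
Formula: A = b * h
A = 3 * 10
A = 30
30 mm^2


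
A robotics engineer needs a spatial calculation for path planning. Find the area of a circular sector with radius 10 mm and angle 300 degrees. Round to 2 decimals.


Shape: circular sector
Radius r = 10 mm, Angle = 300 degrees
Formula: A = (angle/360) * pi * r^2
r^2 = 100
Fraction of circle = 300/360
A = (300/360) * pi * 100
A = 83.333333 * pi
A = 261.8
261.8 mm^2


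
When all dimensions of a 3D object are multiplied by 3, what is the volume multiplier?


Linear scale factor k = 3
Rule: under a linear scaling by k, volumes scale by k^3.
k^3 = 3 * 3 * 3
k^3 = 9 * 3
k^3 = 27
Volume scales by a factor of 27.
27 (dimensionless)


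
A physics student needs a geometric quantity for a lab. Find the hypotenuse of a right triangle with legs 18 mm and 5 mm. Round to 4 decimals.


Shape: right triangle
Legs a = 18 mm, b = 5 mm
Formula: c = sqrt(a^2 + b^2)
a^2 = 324, b^2 = 25
a^2 + b^2 = 349
c = sqrt(349)
c = 18.6815
18.6815 mm
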